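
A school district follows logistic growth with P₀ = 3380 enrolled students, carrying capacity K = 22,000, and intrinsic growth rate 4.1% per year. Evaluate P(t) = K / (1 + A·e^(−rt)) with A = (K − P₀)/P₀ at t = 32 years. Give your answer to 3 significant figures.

A = (22000 − 3380)/3380 = 5.50888
P(32) = 22000 / (1 + 5.50888·e^(−0.041·32)) = 22000 / (1 + 5.50888·0.269281)
= 22000 / 2.48344 ≈ 8858.7

≈ 8,860 enrolled students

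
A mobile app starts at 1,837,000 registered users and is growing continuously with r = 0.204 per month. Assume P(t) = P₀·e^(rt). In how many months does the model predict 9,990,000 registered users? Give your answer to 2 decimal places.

t ≈ 8.30 months

9990000 = 1837000 · e^(0.204·t)
t = ln(9990000/1837000) / 0.204 = ln(5.43821) / 0.204 = 1.69345 / 0.204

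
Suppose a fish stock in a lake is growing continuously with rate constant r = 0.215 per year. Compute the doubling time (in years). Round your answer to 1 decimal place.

doubling time = ln(2) / |r| = 0.69315 / 0.215

doubling time ≈ 3.2 years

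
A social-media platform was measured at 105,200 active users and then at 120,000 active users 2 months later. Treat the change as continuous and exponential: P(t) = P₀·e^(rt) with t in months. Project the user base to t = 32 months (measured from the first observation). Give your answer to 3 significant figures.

r = ln(120000/105200) / 2 ≈ 0.065814 per month
P(32) = 105200 · e^(0.065814·32) = 105200 · 8.21577 ≈ 864298.66

≈ 864,000 active users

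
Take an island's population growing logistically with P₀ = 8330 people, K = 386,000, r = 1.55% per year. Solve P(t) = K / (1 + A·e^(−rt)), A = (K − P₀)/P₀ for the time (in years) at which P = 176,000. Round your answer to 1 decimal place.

A = (386000 − 8330)/8330 = 45.33854
176000 = 386000/(1 + 45.33854·e^(−0.0155t)) → 1 + 45.33854·e^(−0.0155t) = 2.19318
e^(−0.0155t) = 0.026317 → t = ln(37.99801)/0.0155 = 3.63753/0.0155

t ≈ 234.7 years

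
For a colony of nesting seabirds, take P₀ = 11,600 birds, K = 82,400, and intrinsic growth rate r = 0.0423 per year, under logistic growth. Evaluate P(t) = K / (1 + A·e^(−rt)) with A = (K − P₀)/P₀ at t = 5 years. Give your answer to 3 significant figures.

A = (82400 − 11600)/11600 = 6.10345
P(5) = 82400 / (1 + 6.10345·e^(−0.0423·5)) = 82400 / (1 + 6.10345·0.809369)
= 82400 / 5.93994 ≈ 13872.19

≈ 13,900 birds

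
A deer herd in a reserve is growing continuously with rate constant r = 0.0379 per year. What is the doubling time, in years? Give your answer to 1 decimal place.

doubling time ≈ 18.3 years

doubling time = ln(2) / |r| = 0.69315 / 0.0379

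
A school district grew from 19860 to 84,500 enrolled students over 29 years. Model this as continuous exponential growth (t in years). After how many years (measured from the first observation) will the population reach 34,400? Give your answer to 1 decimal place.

t ≈ 11.0 years

r = ln(84500/19860) / 29 ≈ 0.049933 per year
t = ln(34400/19860) / r = 0.54935 / 0.049933 ≈ 11.002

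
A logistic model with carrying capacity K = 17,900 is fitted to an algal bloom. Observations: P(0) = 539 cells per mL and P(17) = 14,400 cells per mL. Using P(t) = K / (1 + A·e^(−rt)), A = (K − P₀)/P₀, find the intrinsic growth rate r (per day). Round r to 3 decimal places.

r ≈ 0.287 per day

A = (17900 − 539)/539 = 32.20965
14400 = 17900/(1 + 32.20965·e^(−r·17)) → e^(−17r) = (1.24306 − 1)/32.20965 = 0.007546
r = −ln(0.007546)/17 = 4.88673/17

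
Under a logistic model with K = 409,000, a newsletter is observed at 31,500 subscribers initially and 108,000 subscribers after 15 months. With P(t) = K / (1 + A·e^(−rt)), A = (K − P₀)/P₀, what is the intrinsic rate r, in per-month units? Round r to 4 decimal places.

A = (409000 − 31500)/31500 = 11.98413
108000 = 409000/(1 + 11.98413·e^(−r·15)) → e^(−15r) = (3.78704 − 1)/11.98413 = 0.232561
r = −ln(0.232561)/15 = 1.4586/15

r ≈ 0.0972 per month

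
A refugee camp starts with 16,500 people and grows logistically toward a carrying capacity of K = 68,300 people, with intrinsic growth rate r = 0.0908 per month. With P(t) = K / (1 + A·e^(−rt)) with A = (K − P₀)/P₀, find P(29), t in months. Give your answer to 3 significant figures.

≈ 55,700 people

A = (68300 − 16500)/16500 = 3.13939
P(29) = 68300 / (1 + 3.13939·e^(−0.0908·29)) = 68300 / (1 + 3.13939·0.071848)
= 68300 / 1.22556 ≈ 55729.64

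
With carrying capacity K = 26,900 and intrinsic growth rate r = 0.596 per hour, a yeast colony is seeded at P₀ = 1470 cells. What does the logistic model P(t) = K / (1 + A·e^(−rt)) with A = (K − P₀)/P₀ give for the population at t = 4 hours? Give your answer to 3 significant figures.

≈ 10,400 cells

A = (26900 − 1470)/1470 = 17.29932
P(4) = 26900 / (1 + 17.29932·e^(−0.596·4)) = 26900 / (1 + 17.29932·0.092181)
= 26900 / 2.59467 ≈ 10367.4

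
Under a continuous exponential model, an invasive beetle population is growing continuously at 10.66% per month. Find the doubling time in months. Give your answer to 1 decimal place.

doubling time = ln(2) / |r| = 0.69315 / 0.1066

doubling time ≈ 6.5 months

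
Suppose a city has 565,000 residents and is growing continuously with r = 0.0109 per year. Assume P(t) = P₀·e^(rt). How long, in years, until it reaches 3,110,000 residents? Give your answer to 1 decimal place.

3110000 = 565000 · e^(0.0109·t)
t = ln(3110000/565000) / 0.0109 = ln(5.50442) / 0.0109 = 1.70555 / 0.0109

t ≈ 156.5 years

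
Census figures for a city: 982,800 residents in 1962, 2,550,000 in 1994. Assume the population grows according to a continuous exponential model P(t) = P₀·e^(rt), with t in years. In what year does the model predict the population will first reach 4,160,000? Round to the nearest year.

year 2010

r = ln(2550000/982800) / 32 = 0.95344/32 ≈ 0.029795 per year
t = ln(4160000/982800) / r = 1.44286/0.029795 ≈ 48.43 years after 1962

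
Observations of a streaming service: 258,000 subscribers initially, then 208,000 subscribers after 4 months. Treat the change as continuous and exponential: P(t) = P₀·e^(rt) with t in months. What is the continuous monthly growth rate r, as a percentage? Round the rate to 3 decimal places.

r ≈ -5.386% per month

208000 = 258000 · e^(r·4)
e^(4r) = 208000/258000 = 0.8062
r = ln(0.8062) / 4 = -0.21542 / 4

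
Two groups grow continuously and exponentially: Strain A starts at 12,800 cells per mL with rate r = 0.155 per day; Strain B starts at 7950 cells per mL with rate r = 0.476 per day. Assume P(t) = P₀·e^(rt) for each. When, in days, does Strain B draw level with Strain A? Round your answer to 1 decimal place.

12800·e^(0.155t) = 7950·e^(0.476t)
12800/7950 = e^((0.476 − 0.155)t) → ln(1.61006) = 0.321·t
t = 0.47627 / 0.321

t ≈ 1.5 days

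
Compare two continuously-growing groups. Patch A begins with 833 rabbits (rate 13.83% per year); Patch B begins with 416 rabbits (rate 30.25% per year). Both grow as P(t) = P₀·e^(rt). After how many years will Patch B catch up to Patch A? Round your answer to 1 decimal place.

t ≈ 4.2 years

833·e^(0.1383t) = 416·e^(0.3025t)
833/416 = e^((0.3025 − 0.1383)t) → ln(2.0024) = 0.1642·t
t = 0.69435 / 0.1642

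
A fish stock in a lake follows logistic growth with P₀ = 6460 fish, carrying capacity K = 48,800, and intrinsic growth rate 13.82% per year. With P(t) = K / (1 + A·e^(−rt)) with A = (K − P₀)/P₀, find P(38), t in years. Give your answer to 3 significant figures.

≈ 47,200 fish

A = (48800 − 6460)/6460 = 6.55418
P(38) = 48800 / (1 + 6.55418·e^(−0.1382·38)) = 48800 / (1 + 6.55418·0.005239)
= 48800 / 1.03434 ≈ 47179.93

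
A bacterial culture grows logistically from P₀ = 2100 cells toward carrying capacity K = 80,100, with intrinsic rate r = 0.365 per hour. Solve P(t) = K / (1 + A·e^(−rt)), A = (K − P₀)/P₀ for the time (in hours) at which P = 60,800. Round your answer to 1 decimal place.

A = (80100 − 2100)/2100 = 37.14286
60800 = 80100/(1 + 37.14286·e^(−0.365t)) → 1 + 37.14286·e^(−0.365t) = 1.31743
e^(−0.365t) = 0.008546 → t = ln(117.00962)/0.365 = 4.76226/0.365

t ≈ 13.0 hours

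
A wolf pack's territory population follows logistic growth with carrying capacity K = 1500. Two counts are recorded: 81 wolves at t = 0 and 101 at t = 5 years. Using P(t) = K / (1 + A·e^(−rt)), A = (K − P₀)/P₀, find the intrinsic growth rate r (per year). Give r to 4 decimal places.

r ≈ 0.0470 per year

A = (1500 − 81)/81 = 17.51852
101 = 1500/(1 + 17.51852·e^(−r·5)) → e^(−5r) = (14.85149 − 1)/17.51852 = 0.790677
r = −ln(0.790677)/5 = 0.23487/5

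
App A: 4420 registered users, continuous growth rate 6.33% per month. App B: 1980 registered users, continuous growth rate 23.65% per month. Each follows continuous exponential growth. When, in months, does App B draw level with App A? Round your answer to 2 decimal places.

t ≈ 4.64 months

4420·e^(0.0633t) = 1980·e^(0.2365t)
4420/1980 = e^((0.2365 − 0.0633)t) → ln(2.23232) = 0.1732·t
t = 0.80304 / 0.1732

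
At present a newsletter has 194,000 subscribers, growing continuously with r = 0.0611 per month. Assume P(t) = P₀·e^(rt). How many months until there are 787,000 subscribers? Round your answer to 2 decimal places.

787000 = 194000 · e^(0.0611·t)
t = ln(787000/194000) / 0.0611 = ln(4.0567) / 0.0611 = 1.40037 / 0.0611

t ≈ 22.92 months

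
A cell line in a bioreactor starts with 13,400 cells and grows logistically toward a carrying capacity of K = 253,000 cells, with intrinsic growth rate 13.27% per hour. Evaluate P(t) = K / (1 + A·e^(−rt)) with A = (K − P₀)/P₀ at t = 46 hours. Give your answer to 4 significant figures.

A = (253000 − 13400)/13400 = 17.8806
P(46) = 253000 / (1 + 17.8806·e^(−0.1327·46)) = 253000 / (1 + 17.8806·0.002233)
= 253000 / 1.03994 ≈ 243284.27

≈ 243,300 cells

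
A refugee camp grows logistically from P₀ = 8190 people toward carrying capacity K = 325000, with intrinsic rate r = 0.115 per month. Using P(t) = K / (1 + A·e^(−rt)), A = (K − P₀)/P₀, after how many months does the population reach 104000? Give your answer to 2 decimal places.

t ≈ 25.23 months

A = (325000 − 8190)/8190 = 38.68254
104000 = 325000/(1 + 38.68254·e^(−0.115t)) → 1 + 38.68254·e^(−0.115t) = 3.125
e^(−0.115t) = 0.054934 → t = ln(18.20355)/0.115 = 2.90162/0.115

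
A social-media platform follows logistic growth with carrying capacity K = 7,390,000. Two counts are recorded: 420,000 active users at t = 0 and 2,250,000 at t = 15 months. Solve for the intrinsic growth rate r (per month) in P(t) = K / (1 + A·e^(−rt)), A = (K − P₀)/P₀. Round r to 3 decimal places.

A = (7390000 − 420000)/420000 = 16.59524
2250000 = 7390000/(1 + 16.59524·e^(−r·15)) → e^(−15r) = (3.28444 − 1)/16.59524 = 0.137657
r = −ln(0.137657)/15 = 1.98299/15

r ≈ 0.132 per month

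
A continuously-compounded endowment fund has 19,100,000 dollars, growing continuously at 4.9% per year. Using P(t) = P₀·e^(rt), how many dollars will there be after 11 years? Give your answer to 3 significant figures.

≈ 32,700,000 dollars

P(11) = 19100000 · e^(0.049·11) = 19100000 · e^(0.539)
= 19100000 · 1.71429 ≈ 32742971.72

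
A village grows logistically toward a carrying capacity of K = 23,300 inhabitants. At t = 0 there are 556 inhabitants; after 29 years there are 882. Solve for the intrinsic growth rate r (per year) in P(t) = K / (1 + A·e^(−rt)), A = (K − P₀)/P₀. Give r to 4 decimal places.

r ≈ 0.0164 per year

A = (23300 − 556)/556 = 40.90647
882 = 23300/(1 + 40.90647·e^(−r·29)) → e^(−29r) = (26.41723 − 1)/40.90647 = 0.62135
r = −ln(0.62135)/29 = 0.47586/29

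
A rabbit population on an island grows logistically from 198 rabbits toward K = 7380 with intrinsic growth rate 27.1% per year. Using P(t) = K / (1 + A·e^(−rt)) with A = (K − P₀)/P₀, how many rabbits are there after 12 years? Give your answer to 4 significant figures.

≈ 3,070 rabbits

A = (7380 − 198)/198 = 36.27273
P(12) = 7380 / (1 + 36.27273·e^(−0.271·12)) = 7380 / (1 + 36.27273·0.038697)
= 7380 / 2.40364 ≈ 3070.35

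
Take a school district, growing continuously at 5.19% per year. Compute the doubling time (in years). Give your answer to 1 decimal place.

doubling time ≈ 13.4 years

doubling time = ln(2) / |r| = 0.69315 / 0.0519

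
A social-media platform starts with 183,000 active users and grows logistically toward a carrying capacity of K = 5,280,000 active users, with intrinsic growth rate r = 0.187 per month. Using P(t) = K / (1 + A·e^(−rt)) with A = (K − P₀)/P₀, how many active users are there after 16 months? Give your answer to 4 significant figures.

≈ 2,202,000 active users

A = (5280000 − 183000)/183000 = 27.85246
P(16) = 5280000 / (1 + 27.85246·e^(−0.187·16)) = 5280000 / (1 + 27.85246·0.050187)
= 5280000 / 2.39783 ≈ 2201990.68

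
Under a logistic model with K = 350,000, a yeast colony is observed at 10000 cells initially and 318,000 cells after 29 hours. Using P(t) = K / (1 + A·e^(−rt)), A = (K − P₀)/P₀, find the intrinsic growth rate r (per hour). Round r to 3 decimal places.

A = (350000 − 10000)/10000 = 34
318000 = 350000/(1 + 34·e^(−r·29)) → e^(−29r) = (1.10063 − 1)/34 = 0.00296
r = −ln(0.00296)/29 = 5.82268/29

r ≈ 0.201 per hour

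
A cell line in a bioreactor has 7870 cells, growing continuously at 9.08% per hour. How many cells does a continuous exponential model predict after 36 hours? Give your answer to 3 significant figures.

≈ 207,000 cells

P(36) = 7870 · e^(0.0908·36) = 7870 · e^(3.2688)
= 7870 · 26.27978 ≈ 206821.91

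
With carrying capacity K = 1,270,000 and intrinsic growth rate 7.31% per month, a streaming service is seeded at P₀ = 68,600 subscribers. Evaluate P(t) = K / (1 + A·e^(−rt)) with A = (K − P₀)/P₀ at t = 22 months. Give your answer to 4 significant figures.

≈ 281,800 subscribers

A = (1270000 − 68600)/68600 = 17.51312
P(22) = 1270000 / (1 + 17.51312·e^(−0.0731·22)) = 1270000 / (1 + 17.51312·0.200248)
= 1270000 / 4.50696 ≈ 281786.23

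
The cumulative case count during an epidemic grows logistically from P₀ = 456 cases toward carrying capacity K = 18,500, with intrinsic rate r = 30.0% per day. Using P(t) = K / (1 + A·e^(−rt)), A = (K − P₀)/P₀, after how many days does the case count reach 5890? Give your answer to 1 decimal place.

A = (18500 − 456)/456 = 39.57018
5890 = 18500/(1 + 39.57018·e^(−0.3t)) → 1 + 39.57018·e^(−0.3t) = 3.14092
e^(−0.3t) = 0.054104 → t = ln(18.48282)/0.3 = 2.91684/0.3

t ≈ 9.7 days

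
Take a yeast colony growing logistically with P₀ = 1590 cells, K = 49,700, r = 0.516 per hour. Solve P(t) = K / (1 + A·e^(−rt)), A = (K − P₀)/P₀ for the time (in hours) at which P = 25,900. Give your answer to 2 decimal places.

t ≈ 6.77 hours

A = (49700 − 1590)/1590 = 30.25786
25900 = 49700/(1 + 30.25786·e^(−0.516t)) → 1 + 30.25786·e^(−0.516t) = 1.91892
e^(−0.516t) = 0.03037 → t = ln(32.92767)/0.516 = 3.49431/0.516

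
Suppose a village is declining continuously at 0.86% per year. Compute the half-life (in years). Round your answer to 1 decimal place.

half-life = ln(2) / |r| = 0.69315 / 0.0086

half-life ≈ 80.6 years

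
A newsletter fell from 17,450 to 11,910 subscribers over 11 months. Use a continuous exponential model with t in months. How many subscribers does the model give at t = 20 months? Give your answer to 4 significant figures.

r = ln(11910/17450) / 11 ≈ -0.034724 per month
P(20) = 17450 · e^(-0.034724·20) = 17450 · 0.49934 ≈ 8713.42

≈ 8,713 subscribers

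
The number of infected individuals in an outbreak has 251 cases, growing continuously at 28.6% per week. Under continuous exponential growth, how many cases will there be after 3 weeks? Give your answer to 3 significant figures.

P(3) = 251 · e^(0.286·3) = 251 · e^(0.858)
= 251 · 2.35844 ≈ 591.97

≈ 592 cases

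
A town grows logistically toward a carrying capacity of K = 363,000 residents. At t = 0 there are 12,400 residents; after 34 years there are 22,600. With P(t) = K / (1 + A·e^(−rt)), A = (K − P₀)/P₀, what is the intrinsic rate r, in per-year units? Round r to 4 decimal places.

r ≈ 0.0185 per year

A = (363000 − 12400)/12400 = 28.27419
22600 = 363000/(1 + 28.27419·e^(−r·34)) → e^(−34r) = (16.06195 − 1)/28.27419 = 0.53271
r = −ln(0.53271)/34 = 0.62978/34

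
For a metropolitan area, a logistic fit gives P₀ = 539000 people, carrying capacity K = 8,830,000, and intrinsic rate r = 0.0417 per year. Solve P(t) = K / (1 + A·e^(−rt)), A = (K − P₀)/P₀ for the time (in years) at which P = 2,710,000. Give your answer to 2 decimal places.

A = (8830000 − 539000)/539000 = 15.38219
2710000 = 8830000/(1 + 15.38219·e^(−0.0417t)) → 1 + 15.38219·e^(−0.0417t) = 3.2583
e^(−0.0417t) = 0.146813 → t = ln(6.81139)/0.0417 = 1.9186/0.0417

t ≈ 46.01 years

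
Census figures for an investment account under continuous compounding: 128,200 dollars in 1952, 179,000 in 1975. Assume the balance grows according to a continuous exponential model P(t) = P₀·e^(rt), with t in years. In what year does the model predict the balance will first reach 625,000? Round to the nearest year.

r = ln(179000/128200) / 23 = 0.33379/23 ≈ 0.014513 per year
t = ln(625000/128200) / r = 1.58416/0.014513 ≈ 109.16 years after 1952

year 2061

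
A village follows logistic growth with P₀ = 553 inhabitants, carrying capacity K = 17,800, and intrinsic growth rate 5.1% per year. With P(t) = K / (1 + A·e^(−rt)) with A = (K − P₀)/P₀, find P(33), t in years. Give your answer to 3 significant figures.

≈ 2,620 inhabitants

A = (17800 − 553)/553 = 31.18807
P(33) = 17800 / (1 + 31.18807·e^(−0.051·33)) = 17800 / (1 + 31.18807·0.185816)
= 17800 / 6.79523 ≈ 2619.48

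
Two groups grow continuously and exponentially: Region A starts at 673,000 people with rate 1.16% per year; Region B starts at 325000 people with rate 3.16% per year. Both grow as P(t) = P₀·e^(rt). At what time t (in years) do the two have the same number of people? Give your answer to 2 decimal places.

t ≈ 36.40 years

673000·e^(0.0116t) = 325000·e^(0.0316t)
673000/325000 = e^((0.0316 − 0.0116)t) → ln(2.07077) = 0.02·t
t = 0.72792 / 0.02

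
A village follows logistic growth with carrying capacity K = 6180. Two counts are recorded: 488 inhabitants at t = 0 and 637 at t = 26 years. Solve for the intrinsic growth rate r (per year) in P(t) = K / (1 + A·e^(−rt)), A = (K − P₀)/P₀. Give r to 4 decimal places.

A = (6180 − 488)/488 = 11.66393
637 = 6180/(1 + 11.66393·e^(−r·26)) → e^(−26r) = (9.70173 − 1)/11.66393 = 0.746037
r = −ln(0.746037)/26 = 0.29298/26

r ≈ 0.0113 per year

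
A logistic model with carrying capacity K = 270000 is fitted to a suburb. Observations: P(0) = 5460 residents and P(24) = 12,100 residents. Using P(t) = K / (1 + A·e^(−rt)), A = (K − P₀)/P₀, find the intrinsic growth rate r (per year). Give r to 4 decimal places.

r ≈ 0.0342 per year

A = (270000 − 5460)/5460 = 48.45055
12100 = 270000/(1 + 48.45055·e^(−r·24)) → e^(−24r) = (22.31405 − 1)/48.45055 = 0.439913
r = −ln(0.439913)/24 = 0.82118/24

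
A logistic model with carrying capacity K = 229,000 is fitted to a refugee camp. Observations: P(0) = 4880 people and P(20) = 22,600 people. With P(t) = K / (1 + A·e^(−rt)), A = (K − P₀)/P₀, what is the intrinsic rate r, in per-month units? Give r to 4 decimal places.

r ≈ 0.0808 per month

A = (229000 − 4880)/4880 = 45.92623
22600 = 229000/(1 + 45.92623·e^(−r·20)) → e^(−20r) = (10.13274 − 1)/45.92623 = 0.198857
r = −ln(0.198857)/20 = 1.61517/20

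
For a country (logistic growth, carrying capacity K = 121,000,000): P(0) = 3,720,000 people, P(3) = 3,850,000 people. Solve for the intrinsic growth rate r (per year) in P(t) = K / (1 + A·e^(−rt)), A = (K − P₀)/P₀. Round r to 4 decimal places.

r ≈ 0.0118 per year

A = (121000000 − 3720000)/3720000 = 31.52688
3850000 = 121000000/(1 + 31.52688·e^(−r·3)) → e^(−3r) = (31.42857 − 1)/31.52688 = 0.965163
r = −ln(0.965163)/3 = 0.03546/3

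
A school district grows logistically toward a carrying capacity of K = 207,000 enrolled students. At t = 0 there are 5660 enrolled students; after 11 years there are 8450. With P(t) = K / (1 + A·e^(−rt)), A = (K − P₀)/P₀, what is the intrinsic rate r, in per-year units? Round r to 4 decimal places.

r ≈ 0.0377 per year

A = (207000 − 5660)/5660 = 35.57244
8450 = 207000/(1 + 35.57244·e^(−r·11)) → e^(−11r) = (24.49704 − 1)/35.57244 = 0.660541
r = −ln(0.660541)/11 = 0.4147/11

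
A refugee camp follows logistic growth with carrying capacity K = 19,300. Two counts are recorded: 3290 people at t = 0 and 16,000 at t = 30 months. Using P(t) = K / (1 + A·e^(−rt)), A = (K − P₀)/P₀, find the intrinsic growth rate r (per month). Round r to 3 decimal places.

A = (19300 − 3290)/3290 = 4.86626
16000 = 19300/(1 + 4.86626·e^(−r·30)) → e^(−30r) = (1.20625 − 1)/4.86626 = 0.042384
r = −ln(0.042384)/30 = 3.16099/30

r ≈ 0.105 per month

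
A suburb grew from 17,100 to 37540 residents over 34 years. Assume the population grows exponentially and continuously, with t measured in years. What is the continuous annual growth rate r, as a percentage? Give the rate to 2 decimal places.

37540 = 17100 · e^(r·34)
e^(34r) = 37540/17100 = 2.19532
r = ln(2.19532) / 34 = 0.78633 / 34

r ≈ 2.31% per year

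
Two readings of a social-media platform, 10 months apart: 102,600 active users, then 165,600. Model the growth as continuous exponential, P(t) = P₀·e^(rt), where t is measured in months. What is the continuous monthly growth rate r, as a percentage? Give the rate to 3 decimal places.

r ≈ 4.787% per month

165600 = 102600 · e^(r·10)
e^(10r) = 165600/102600 = 1.61404
r = ln(1.61404) / 10 = 0.47874 / 10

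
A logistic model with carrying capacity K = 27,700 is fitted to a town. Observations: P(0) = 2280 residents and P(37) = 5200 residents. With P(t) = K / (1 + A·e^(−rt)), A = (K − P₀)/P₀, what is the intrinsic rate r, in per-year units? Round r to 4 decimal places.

A = (27700 − 2280)/2280 = 11.14912
5200 = 27700/(1 + 11.14912·e^(−r·37)) → e^(−37r) = (5.32692 − 1)/11.14912 = 0.388095
r = −ln(0.388095)/37 = 0.9465/37

r ≈ 0.0256 per year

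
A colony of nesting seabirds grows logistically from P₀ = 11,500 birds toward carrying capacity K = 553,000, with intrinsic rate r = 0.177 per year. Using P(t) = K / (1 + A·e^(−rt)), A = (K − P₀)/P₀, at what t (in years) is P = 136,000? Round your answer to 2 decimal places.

A = (553000 − 11500)/11500 = 47.08696
136000 = 553000/(1 + 47.08696·e^(−0.177t)) → 1 + 47.08696·e^(−0.177t) = 4.06618
e^(−0.177t) = 0.065117 → t = ln(15.3569)/0.177 = 2.73156/0.177

t ≈ 15.43 years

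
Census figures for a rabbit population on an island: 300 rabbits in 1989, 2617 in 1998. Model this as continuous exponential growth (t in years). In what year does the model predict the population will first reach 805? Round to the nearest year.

year 1993

r = ln(2617/300) / 9 = 2.166/9 ≈ 0.240667 per year
t = ln(805/300) / r = 0.98706/0.240667 ≈ 4.1 years after 1989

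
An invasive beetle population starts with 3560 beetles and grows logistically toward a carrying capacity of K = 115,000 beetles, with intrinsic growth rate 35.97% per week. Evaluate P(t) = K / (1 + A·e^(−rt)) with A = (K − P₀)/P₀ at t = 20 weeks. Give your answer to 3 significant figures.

A = (115000 − 3560)/3560 = 31.30337
P(20) = 115000 / (1 + 31.30337·e^(−0.3597·20)) = 115000 / (1 + 31.30337·0.000751)
= 115000 / 1.02351 ≈ 112358.31

≈ 112,000 beetles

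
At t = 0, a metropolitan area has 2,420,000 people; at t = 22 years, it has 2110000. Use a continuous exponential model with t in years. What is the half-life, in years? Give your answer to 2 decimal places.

r = ln(2110000/2420000) / 22 = ln(0.8719) / 22 ≈ -0.006231 per year
half-life = ln 2 / |r| = 0.69315 / 0.006231

half-life ≈ 111.24 years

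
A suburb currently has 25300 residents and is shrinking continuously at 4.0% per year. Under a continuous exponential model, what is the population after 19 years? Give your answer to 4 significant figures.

P(19) = 25300 · e^(-0.04·19) = 25300 · e^(-0.76)
= 25300 · 0.46767 ≈ 11831.96

≈ 11,830 residents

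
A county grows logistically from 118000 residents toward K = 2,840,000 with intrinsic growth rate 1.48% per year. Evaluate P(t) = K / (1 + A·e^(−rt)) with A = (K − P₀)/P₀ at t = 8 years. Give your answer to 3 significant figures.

≈ 132,000 residents

A = (2840000 − 118000)/118000 = 23.0678
P(8) = 2840000 / (1 + 23.0678·e^(−0.0148·8)) = 2840000 / (1 + 23.0678·0.888341)
= 2840000 / 21.49206 ≈ 132141.82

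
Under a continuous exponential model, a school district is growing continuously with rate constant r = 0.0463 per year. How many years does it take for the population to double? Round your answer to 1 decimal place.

doubling time ≈ 15.0 years

doubling time = ln(2) / |r| = 0.69315 / 0.0463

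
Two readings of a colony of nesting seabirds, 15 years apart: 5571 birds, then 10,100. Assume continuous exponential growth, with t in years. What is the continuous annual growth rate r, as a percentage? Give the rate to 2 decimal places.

10100 = 5571 · e^(r·15)
e^(15r) = 10100/5571 = 1.81296
r = ln(1.81296) / 15 = 0.59496 / 15

r ≈ 3.97% per year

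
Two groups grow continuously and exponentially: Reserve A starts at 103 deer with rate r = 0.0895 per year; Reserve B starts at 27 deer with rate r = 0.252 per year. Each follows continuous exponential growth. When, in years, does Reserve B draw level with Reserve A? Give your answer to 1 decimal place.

t ≈ 8.2 years

103·e^(0.0895t) = 27·e^(0.252t)
103/27 = e^((0.252 − 0.0895)t) → ln(3.81481) = 0.1625·t
t = 1.33889 / 0.1625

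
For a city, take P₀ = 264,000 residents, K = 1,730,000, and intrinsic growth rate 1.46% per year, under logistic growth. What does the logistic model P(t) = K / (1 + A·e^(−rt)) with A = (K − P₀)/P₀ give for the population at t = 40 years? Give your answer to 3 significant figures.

A = (1730000 − 264000)/264000 = 5.55303
P(40) = 1730000 / (1 + 5.55303·e^(−0.0146·40)) = 1730000 / (1 + 5.55303·0.557663)
= 1730000 / 4.09672 ≈ 422288.96

≈ 422,000 residents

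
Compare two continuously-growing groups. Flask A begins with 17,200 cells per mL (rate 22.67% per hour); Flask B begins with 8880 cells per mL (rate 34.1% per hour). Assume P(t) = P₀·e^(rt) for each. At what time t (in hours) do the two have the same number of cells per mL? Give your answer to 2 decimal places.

17200·e^(0.2267t) = 8880·e^(0.341t)
17200/8880 = e^((0.341 − 0.2267)t) → ln(1.93694) = 0.1143·t
t = 0.66111 / 0.1143

t ≈ 5.78 hours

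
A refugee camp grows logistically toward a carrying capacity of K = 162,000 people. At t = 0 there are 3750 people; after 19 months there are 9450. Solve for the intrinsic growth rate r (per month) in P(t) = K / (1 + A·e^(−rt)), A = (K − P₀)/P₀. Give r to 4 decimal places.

r ≈ 0.0506 per month

A = (162000 − 3750)/3750 = 42.2
9450 = 162000/(1 + 42.2·e^(−r·19)) → e^(−19r) = (17.14286 − 1)/42.2 = 0.382532
r = −ln(0.382532)/19 = 0.96094/19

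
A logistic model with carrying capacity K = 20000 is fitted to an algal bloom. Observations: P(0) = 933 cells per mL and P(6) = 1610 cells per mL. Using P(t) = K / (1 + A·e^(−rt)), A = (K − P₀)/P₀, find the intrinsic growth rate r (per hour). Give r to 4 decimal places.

r ≈ 0.0970 per hour

A = (20000 − 933)/933 = 20.43623
1610 = 20000/(1 + 20.43623·e^(−r·6)) → e^(−6r) = (12.42236 − 1)/20.43623 = 0.558927
r = −ln(0.558927)/6 = 0.58174/6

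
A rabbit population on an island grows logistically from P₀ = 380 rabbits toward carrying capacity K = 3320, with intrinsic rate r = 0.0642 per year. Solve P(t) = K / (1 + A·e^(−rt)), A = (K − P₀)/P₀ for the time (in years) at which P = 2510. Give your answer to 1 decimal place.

t ≈ 49.5 years

A = (3320 − 380)/380 = 7.73684
2510 = 3320/(1 + 7.73684·e^(−0.0642t)) → 1 + 7.73684·e^(−0.0642t) = 1.32271
e^(−0.0642t) = 0.041711 → t = ln(23.97466)/0.0642 = 3.177/0.0642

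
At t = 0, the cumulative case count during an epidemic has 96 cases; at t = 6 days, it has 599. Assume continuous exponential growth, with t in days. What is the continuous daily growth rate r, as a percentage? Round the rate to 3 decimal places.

r ≈ 30.515% per day

599 = 96 · e^(r·6)
e^(6r) = 599/96 = 6.23958
r = ln(6.23958) / 6 = 1.83091 / 6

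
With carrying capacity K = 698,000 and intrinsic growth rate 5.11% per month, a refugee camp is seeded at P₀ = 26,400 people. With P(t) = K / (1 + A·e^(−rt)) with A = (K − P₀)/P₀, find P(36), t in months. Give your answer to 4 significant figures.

≈ 138,400 people

A = (698000 − 26400)/26400 = 25.43939
P(36) = 698000 / (1 + 25.43939·e^(−0.0511·36)) = 698000 / (1 + 25.43939·0.158881)
= 698000 / 5.04184 ≈ 138441.65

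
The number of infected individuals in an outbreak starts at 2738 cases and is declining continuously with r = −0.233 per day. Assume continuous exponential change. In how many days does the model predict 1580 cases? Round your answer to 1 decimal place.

t ≈ 2.4 days

1580 = 2738 · e^(-0.233·t)
t = ln(1580/2738) / -0.233 = ln(0.57706) / -0.233 = -0.5498 / -0.233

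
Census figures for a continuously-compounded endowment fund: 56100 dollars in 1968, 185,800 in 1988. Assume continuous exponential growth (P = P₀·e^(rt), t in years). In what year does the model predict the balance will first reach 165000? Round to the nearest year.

year 1986

r = ln(185800/56100) / 20 = 1.19754/20 ≈ 0.059877 per year
t = ln(165000/56100) / r = 1.07881/0.059877 ≈ 18.02 years after 1968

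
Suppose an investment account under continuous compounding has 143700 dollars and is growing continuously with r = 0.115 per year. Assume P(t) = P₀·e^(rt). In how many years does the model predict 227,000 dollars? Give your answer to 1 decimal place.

t ≈ 4.0 years

227000 = 143700 · e^(0.115·t)
t = ln(227000/143700) / 0.115 = ln(1.57968) / 0.115 = 0.45722 / 0.115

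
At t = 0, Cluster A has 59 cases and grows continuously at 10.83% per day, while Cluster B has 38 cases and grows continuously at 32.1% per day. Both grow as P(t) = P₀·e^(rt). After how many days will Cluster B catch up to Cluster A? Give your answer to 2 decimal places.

t ≈ 2.07 days

59·e^(0.1083t) = 38·e^(0.321t)
59/38 = e^((0.321 − 0.1083)t) → ln(1.55263) = 0.2127·t
t = 0.43995 / 0.2127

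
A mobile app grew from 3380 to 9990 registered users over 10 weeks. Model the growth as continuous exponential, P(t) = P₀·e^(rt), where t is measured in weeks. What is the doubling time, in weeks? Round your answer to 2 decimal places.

doubling time ≈ 6.40 weeks

r = ln(9990/3380) / 10 = ln(2.95562) / 10 ≈ 0.108371 per week
doubling time = ln 2 / |r| = 0.69315 / 0.108371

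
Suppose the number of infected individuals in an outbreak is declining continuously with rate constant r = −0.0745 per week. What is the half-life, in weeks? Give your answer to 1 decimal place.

half-life ≈ 9.3 weeks

half-life = ln(2) / |r| = 0.69315 / 0.0745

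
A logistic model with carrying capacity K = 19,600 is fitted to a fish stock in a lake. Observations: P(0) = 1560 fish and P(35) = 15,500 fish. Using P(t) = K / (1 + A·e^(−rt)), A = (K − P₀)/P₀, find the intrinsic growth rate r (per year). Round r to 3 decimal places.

r ≈ 0.108 per year

A = (19600 − 1560)/1560 = 11.5641
15500 = 19600/(1 + 11.5641·e^(−r·35)) → e^(−35r) = (1.26452 − 1)/11.5641 = 0.022874
r = −ln(0.022874)/35 = 3.77776/35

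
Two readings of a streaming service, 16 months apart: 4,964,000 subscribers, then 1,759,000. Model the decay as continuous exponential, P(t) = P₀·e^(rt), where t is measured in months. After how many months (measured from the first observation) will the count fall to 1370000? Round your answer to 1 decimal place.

r = ln(1759000/4964000) / 16 ≈ -0.064842 per month
t = ln(1370000/4964000) / r = -1.2874 / -0.064842 ≈ 19.855

t ≈ 19.9 months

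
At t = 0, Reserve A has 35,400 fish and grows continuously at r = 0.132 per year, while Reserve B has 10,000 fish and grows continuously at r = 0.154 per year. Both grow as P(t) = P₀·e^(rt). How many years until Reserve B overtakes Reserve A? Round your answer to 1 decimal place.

35400·e^(0.132t) = 10000·e^(0.154t)
35400/10000 = e^((0.154 − 0.132)t) → ln(3.54) = 0.022·t
t = 1.26413 / 0.022

t ≈ 57.5 years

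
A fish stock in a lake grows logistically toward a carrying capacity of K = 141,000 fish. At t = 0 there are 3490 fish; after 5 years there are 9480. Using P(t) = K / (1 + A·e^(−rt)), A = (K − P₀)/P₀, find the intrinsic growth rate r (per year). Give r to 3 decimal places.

A = (141000 − 3490)/3490 = 39.40115
9480 = 141000/(1 + 39.40115·e^(−r·5)) → e^(−5r) = (14.87342 − 1)/39.40115 = 0.352107
r = −ln(0.352107)/5 = 1.04382/5

r ≈ 0.209 per year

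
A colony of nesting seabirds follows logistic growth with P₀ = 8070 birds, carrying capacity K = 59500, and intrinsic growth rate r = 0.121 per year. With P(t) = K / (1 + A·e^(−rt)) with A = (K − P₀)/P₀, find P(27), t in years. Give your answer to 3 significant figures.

A = (59500 − 8070)/8070 = 6.37299
P(27) = 59500 / (1 + 6.37299·e^(−0.121·27)) = 59500 / (1 + 6.37299·0.038121)
= 59500 / 1.24294 ≈ 47870.29

≈ 47,900 birds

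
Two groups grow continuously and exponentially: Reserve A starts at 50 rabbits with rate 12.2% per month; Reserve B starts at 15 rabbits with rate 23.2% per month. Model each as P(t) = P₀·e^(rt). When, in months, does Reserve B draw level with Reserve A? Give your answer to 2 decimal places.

t ≈ 10.95 months

50·e^(0.122t) = 15·e^(0.232t)
50/15 = e^((0.232 − 0.122)t) → ln(3.33333) = 0.11·t
t = 1.20397 / 0.11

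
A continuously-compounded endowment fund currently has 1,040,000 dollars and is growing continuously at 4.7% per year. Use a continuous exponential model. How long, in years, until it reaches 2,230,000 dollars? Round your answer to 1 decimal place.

2230000 = 1040000 · e^(0.047·t)
t = ln(2230000/1040000) / 0.047 = ln(2.14423) / 0.047 = 0.76278 / 0.047

t ≈ 16.2 years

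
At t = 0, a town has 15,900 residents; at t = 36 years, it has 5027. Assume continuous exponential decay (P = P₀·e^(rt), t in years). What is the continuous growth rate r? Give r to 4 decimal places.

r ≈ -0.0320 per year

5027 = 15900 · e^(r·36)
e^(36r) = 5027/15900 = 0.31616
r = ln(0.31616) / 36 = -1.1515 / 36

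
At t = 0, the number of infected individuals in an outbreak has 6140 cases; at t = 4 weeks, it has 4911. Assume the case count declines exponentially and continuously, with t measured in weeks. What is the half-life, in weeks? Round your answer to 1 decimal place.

r = ln(4911/6140) / 4 = ln(0.79984) / 4 ≈ -0.055837 per week
half-life = ln 2 / |r| = 0.69315 / 0.055837

half-life ≈ 12.4 weeks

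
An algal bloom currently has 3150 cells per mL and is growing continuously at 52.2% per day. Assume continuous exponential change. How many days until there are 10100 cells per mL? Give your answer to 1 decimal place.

t ≈ 2.2 days

10100 = 3150 · e^(0.522·t)
t = ln(10100/3150) / 0.522 = ln(3.20635) / 0.522 = 1.16513 / 0.522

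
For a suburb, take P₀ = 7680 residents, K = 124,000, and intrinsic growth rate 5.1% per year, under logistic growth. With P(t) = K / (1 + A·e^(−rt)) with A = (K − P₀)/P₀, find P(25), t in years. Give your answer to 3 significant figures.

≈ 23,700 residents

A = (124000 − 7680)/7680 = 15.14583
P(25) = 124000 / (1 + 15.14583·e^(−0.051·25)) = 124000 / (1 + 15.14583·0.279431)
= 124000 / 5.23221 ≈ 23699.33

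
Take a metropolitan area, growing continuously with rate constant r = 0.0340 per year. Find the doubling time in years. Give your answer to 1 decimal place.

doubling time = ln(2) / |r| = 0.69315 / 0.034

doubling time ≈ 20.4 years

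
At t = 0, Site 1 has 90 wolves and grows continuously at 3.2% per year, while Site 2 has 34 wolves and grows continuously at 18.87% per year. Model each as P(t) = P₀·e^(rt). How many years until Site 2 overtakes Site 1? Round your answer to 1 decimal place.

90·e^(0.032t) = 34·e^(0.1887t)
90/34 = e^((0.1887 − 0.032)t) → ln(2.64706) = 0.1567·t
t = 0.97345 / 0.1567

t ≈ 6.2 years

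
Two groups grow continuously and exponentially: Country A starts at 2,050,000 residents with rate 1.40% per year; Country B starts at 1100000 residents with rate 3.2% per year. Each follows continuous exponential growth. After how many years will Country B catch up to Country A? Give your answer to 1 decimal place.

2050000·e^(0.014t) = 1100000·e^(0.032t)
2050000/1100000 = e^((0.032 − 0.014)t) → ln(1.86364) = 0.018·t
t = 0.62253 / 0.018

t ≈ 34.6 years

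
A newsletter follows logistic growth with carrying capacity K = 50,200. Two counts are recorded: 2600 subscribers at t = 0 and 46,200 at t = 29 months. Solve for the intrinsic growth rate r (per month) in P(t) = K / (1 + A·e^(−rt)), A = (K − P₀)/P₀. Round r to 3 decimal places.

A = (50200 − 2600)/2600 = 18.30769
46200 = 50200/(1 + 18.30769·e^(−r·29)) → e^(−29r) = (1.08658 − 1)/18.30769 = 0.004729
r = −ln(0.004729)/29 = 5.35401/29

r ≈ 0.185 per month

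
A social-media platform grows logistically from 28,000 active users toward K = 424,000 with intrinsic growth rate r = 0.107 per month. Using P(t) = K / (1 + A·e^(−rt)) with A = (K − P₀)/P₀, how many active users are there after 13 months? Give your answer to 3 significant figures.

A = (424000 − 28000)/28000 = 14.14286
P(13) = 424000 / (1 + 14.14286·e^(−0.107·13)) = 424000 / (1 + 14.14286·0.248826)
= 424000 / 4.51912 ≈ 93823.67

≈ 93,800 active users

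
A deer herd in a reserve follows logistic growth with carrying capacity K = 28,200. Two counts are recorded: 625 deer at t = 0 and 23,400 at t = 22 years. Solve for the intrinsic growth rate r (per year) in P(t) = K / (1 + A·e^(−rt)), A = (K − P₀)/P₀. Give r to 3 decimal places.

A = (28200 − 625)/625 = 44.12
23400 = 28200/(1 + 44.12·e^(−r·22)) → e^(−22r) = (1.20513 − 1)/44.12 = 0.004649
r = −ln(0.004649)/22 = 5.37103/22

r ≈ 0.244 per year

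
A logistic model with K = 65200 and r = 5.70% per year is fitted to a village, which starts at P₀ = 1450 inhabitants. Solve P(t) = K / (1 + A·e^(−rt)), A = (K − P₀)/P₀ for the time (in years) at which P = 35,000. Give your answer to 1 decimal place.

t ≈ 69.0 years

A = (65200 − 1450)/1450 = 43.96552
35000 = 65200/(1 + 43.96552·e^(−0.057t)) → 1 + 43.96552·e^(−0.057t) = 1.86286
e^(−0.057t) = 0.019626 → t = ln(50.95341)/0.057 = 3.93091/0.057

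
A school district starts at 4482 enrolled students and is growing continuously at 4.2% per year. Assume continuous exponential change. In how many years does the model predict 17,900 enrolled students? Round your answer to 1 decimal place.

17900 = 4482 · e^(0.042·t)
t = ln(17900/4482) / 0.042 = ln(3.99375) / 0.042 = 1.38473 / 0.042

t ≈ 33.0 years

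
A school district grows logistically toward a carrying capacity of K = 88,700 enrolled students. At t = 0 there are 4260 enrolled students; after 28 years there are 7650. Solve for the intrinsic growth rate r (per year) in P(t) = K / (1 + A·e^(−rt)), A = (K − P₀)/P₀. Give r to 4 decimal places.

r ≈ 0.0224 per year

A = (88700 − 4260)/4260 = 19.8216
7650 = 88700/(1 + 19.8216·e^(−r·28)) → e^(−28r) = (11.59477 − 1)/19.8216 = 0.534506
r = −ln(0.534506)/28 = 0.62641/28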